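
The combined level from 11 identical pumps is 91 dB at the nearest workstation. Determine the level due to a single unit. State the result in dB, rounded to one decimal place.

Dividing the total intensity by 11 lowers the level by 10·log₁₀ 11 = 10.414 dB: L₁ = 91 − 10.414.

80.6 dB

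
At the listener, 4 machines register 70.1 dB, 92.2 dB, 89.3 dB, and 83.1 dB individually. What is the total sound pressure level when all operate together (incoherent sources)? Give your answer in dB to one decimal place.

Incoherent sources combine by intensity addition: L_total = 10·log₁₀(Σ 10^(L_i/10)).
Σ 10^(L/10) = 10^(70.1/10) + 10^(92.2/10) + 10^(89.3/10) + 10^(83.1/10) = 2.725e+09.
L_total = 10·log₁₀(2.725e+09) = 94.35 dB.

94.4 dB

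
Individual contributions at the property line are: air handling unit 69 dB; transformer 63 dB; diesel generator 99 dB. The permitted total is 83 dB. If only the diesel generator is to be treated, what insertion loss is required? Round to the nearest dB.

Fixed contribution from the other sources: Σ 10^(L/10) = 10^(69/10) + 10^(63/10) = 9.939e+06 (69.97 dB).
To meet 83 dB overall, the treated diesel generator may contribute at most 10^(83/10) − 9.939e+06 = 1.896e+08, i.e. 82.78 dB.
Required insertion loss = 99 − 82.78 = 16.22 dB.

16 dB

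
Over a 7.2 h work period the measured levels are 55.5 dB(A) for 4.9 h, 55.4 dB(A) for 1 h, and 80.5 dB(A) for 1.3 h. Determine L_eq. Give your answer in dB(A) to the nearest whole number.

L_eq = 10·log₁₀[(1/T)·Σ tᵢ·10^(Lᵢ/10)] with T = 7.2 h.
Σ tᵢ·10^(Lᵢ/10) = 4.9·10^(55.5/10) + 1·10^(55.4/10) + 1.3·10^(80.5/10) = 1.479e+08.
L_eq = 10·log₁₀(1.479e+08/7.2) = 73.13 dB(A).

73 dB(A)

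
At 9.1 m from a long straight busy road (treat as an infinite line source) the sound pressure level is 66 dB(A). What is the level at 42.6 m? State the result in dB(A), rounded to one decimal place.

59.3 dB(A)

Line-source attenuation: ΔL = 10·log₁₀(r₂/r₁) = 10·log₁₀(42.6/9.1) = 6.704 dB.
L₂ = 66 − 10·log₁₀(42.6/9.1) = 66 − 6.704 = 59.30 dB(A).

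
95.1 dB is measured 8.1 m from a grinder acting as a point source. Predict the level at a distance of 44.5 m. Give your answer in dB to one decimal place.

Point-source attenuation: ΔL = 20·log₁₀(r₂/r₁) = 20·log₁₀(44.5/8.1) = 14.797 dB.
L₂ = 95.1 − 20·log₁₀(44.5/8.1) = 95.1 − 14.797 = 80.30 dB.

80.3 dB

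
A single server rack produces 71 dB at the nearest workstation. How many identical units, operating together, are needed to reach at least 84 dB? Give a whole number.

20

N identical sources give L₁ + 10·log₁₀ N, so require 10·log₁₀ N ≥ 84 − 71 = 13.0 dB.
N ≥ 10^(13.0/10) = 19.953, so N = 20.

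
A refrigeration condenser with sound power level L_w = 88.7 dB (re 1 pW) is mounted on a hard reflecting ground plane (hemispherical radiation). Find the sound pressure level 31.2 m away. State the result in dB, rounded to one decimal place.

Free-field hemispherical radiation: L_p = L_w − 10·log₁₀(2π·r²), r = 31.2 m.
2π·r² = 6116 m², 10·log₁₀ of that is 37.865 dB.
L_p = 88.7 − 37.865 = 50.84 dB.

50.8 dB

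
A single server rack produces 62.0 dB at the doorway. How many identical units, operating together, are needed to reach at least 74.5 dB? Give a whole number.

Need L₁ + 10·log₁₀ N ≥ 74.5, i.e. log₁₀ N ≥ 1.25.
N ≥ 10^(12.5/10) = 17.783, so N = 18.

18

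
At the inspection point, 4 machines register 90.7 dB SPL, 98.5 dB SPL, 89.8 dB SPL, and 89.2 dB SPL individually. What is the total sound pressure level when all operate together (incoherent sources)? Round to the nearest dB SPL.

Incoherent sources combine by intensity addition: L_total = 10·log₁₀(Σ 10^(L_i/10)).
Σ 10^(L/10) = 10^(90.7/10) + 10^(98.5/10) + 10^(89.8/10) + 10^(89.2/10) = 1.004e+10.
L_total = 10·log₁₀(1.004e+10) = 100.02 dB SPL.

100 dB SPL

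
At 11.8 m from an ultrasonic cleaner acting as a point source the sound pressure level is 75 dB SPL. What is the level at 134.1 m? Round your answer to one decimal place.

53.9 dB SPL

Point-source attenuation: ΔL = 20·log₁₀(r₂/r₁) = 20·log₁₀(134.1/11.8) = 21.111 dB.
L₂ = 75 − 20·log₁₀(134.1/11.8) = 75 − 21.111 = 53.89 dB SPL.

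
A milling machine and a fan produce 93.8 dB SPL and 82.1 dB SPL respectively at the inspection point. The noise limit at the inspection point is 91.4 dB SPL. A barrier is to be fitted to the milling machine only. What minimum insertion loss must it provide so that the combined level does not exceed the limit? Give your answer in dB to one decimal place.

2.9 dB

The untreated sources together contribute 10^(82.1/10) = 1.622e+08, i.e. 82.10 dB SPL.
The limit corresponds to 10^(91.4/10) = 1.380e+09; subtracting the fixed part leaves 1.218e+09 for the milling machine, i.e. 90.86 dB SPL.
So the milling machine must be reduced from 93.8 to 90.86 dB SPL: IL = 2.94 dB.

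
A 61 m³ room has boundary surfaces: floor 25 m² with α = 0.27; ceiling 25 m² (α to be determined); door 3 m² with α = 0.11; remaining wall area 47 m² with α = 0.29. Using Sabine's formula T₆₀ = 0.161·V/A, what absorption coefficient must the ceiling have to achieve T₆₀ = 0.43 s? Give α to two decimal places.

0.09

Required total absorption A = 0.161·61/0.43 = 22.84 m².
Absorption from the other surfaces = 25·0.27 + 3·0.11 + 47·0.29 = 20.71 m², so the ceiling must supply 2.13 m² over 25 m².
α = 2.13/25 = 0.085.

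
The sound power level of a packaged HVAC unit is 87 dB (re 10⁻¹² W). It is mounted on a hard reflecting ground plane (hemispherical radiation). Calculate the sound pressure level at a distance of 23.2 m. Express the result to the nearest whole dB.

52 dB

L_p = L_w − 10·log₁₀(2π·r²) with r = 23.2 m.
2π·r² = 3382 m², 10·log₁₀ of that is 35.292 dB.
L_p = 87 − 35.292 = 51.71 dB.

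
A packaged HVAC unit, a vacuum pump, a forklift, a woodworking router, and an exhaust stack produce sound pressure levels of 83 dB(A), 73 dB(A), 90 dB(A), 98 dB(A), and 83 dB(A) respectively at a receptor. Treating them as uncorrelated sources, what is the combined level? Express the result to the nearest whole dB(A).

99 dB(A)

For uncorrelated sources the intensities add, so convert each level to linear form, sum, and take 10·log₁₀ of the total.
Σ 10^(L/10) = 10^(83/10) + 10^(73/10) + 10^(90/10) + 10^(98/10) + 10^(83/10) = 7.729e+09.
L_total = 10·log₁₀(7.729e+09) = 98.88 dB(A).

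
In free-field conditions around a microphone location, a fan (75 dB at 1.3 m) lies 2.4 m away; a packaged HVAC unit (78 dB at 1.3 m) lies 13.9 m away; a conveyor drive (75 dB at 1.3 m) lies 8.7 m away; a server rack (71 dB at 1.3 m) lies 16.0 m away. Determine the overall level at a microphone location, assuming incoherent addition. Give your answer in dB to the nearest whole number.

Apply inverse-square spreading to bring every level to the receiver, then sum 10^(L/10).
fan: 75 − 20·log₁₀(2.4/1.3) = 75 − 5.33 = 69.67 dB.
packaged HVAC unit: 78 − 20·log₁₀(13.9/1.3) = 78 − 20.58 = 57.42 dB.
conveyor drive: 75 − 20·log₁₀(8.7/1.3) = 75 − 16.51 = 58.49 dB.
server rack: 71 − 20·log₁₀(16.0/1.3) = 71 − 21.80 = 49.20 dB.
Σ 10^(L/10) = 1.062e+07 → L_total = 10·log₁₀(1.062e+07) = 70.26 dB.

70 dB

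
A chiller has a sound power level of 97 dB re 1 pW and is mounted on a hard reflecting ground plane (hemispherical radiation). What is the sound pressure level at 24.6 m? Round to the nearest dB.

Free-field hemispherical radiation: L_p = L_w − 10·log₁₀(2π·r²), r = 24.6 m.
2π·r² = 3802 m², 10·log₁₀ of that is 35.801 dB.
L_p = 97 − 35.801 = 61.20 dB.

61 dB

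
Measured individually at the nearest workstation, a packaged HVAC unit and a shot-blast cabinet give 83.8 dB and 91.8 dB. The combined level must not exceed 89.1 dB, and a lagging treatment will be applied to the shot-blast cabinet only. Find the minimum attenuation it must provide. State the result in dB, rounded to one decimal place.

The untreated sources together contribute 10^(83.8/10) = 2.399e+08, i.e. 83.80 dB.
The limit corresponds to 10^(89.1/10) = 8.128e+08; subtracting the fixed part leaves 5.729e+08 for the shot-blast cabinet, i.e. 87.58 dB.
So the shot-blast cabinet must be reduced from 91.8 to 87.58 dB: IL = 4.22 dB.

4.2 dB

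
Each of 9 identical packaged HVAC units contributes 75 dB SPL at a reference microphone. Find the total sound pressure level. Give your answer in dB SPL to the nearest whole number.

85 dB SPL

L_total = L₁ + 10·log₁₀ N for N identical incoherent sources.
L_total = 75 + 10·log₁₀(9) = 75 + 9.542 = 84.54 dB SPL.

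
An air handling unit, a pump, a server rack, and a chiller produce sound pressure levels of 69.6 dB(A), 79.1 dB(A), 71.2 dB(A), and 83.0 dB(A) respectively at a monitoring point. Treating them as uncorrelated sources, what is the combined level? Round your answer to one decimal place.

84.8 dB(A)

Incoherent sources combine by intensity addition: L_total = 10·log₁₀(Σ 10^(L_i/10)).
Σ 10^(L/10) = 10^(69.6/10) + 10^(79.1/10) + 10^(71.2/10) + 10^(83.0/10) = 3.031e+08.
L_total = 10·log₁₀(3.031e+08) = 84.82 dB(A).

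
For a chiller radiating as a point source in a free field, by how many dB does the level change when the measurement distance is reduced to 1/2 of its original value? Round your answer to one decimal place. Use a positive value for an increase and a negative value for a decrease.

Point-source spreading: ΔL = −20·log₁₀(r₂/r₁).
ΔL = −20·log₁₀(0.5) = +6.02 dB.

+6.0 dB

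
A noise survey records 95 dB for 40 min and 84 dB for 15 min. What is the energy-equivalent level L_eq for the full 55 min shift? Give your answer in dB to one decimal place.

Weight each interval's intensity by its duration and average over T = 55 min:
Σ tᵢ·10^(Lᵢ/10) = 40·10^(95/10) + 15·10^(84/10) = 1.303e+11.
L_eq = 10·log₁₀(1.303e+11/55) = 93.74 dB.

93.7 dB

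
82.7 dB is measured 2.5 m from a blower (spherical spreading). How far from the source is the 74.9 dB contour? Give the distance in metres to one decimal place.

For a point source L₁ − L₂ = 20·log₁₀(r₂/r₁), so r₂ = r₁·10^((L₁−L₂)/20).
r₂ = 2.5·10^((82.7−74.9)/20) = 2.5·10^(7.8/20) = 6.14 m.

6.1 m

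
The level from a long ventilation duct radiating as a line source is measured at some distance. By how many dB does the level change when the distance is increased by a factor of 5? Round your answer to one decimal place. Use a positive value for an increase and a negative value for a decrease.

-7.0 dB

With cylindrical spreading the level changes by −10·log₁₀(r₂/r₁).
ΔL = −10·log₁₀(5) = -6.99 dB.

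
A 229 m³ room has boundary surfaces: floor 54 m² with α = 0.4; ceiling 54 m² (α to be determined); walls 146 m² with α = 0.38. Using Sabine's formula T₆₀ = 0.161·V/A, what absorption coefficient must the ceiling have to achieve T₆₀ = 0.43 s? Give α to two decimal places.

Required total absorption A = 0.161·229/0.43 = 85.74 m².
Absorption from the other surfaces = 54·0.4 + 146·0.38 = 77.08 m², so the ceiling must supply 8.66 m² over 54 m².
α = 8.66/54 = 0.160.

0.16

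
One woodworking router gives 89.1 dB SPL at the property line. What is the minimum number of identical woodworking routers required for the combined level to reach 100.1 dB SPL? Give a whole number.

N identical sources give L₁ + 10·log₁₀ N, so require 10·log₁₀ N ≥ 100.1 − 89.1 = 11.0 dB.
N ≥ 10^(11.0/10) = 12.589, so N = 13.

13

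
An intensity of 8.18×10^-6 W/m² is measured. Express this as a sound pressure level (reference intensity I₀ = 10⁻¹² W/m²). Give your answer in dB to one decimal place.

I/I₀ = 8.18×10^-6/10⁻¹² = 8.18×10^6, and L = 10·log₁₀(I/I₀).
L = 10·(0.9128 + 6) = 69.13 dB.

69.1 dB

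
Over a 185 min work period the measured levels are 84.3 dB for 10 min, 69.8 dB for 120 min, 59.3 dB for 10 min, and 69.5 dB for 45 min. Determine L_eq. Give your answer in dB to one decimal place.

73.6 dB

The energy average is taken in the linear domain: L_eq = 10·log₁₀[(Σ tᵢ·10^(Lᵢ/10))/T], T = 185 min.
Σ tᵢ·10^(Lᵢ/10) = 10·10^(84.3/10) + 120·10^(69.8/10) + 10·10^(59.3/10) + 45·10^(69.5/10) = 4.247e+09.
L_eq = 10·log₁₀(4.247e+09/185) = 73.61 dB.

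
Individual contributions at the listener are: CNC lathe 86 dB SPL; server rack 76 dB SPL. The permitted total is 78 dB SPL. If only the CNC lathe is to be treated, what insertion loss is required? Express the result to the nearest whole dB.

Fixed contribution from the other source: Σ 10^(L/10) = 10^(76/10) = 3.981e+07 (76.00 dB SPL).
The limit corresponds to 10^(78/10) = 6.310e+07; subtracting the fixed part leaves 2.329e+07 for the CNC lathe, i.e. 73.67 dB SPL.
So the CNC lathe must be reduced from 86 to 73.67 dB SPL: IL = 12.33 dB.

12 dB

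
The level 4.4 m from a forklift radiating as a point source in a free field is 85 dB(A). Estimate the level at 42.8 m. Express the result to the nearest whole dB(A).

For a point source, L₂ = L₁ − 20·log₁₀(r₂/r₁).
L₂ = 85 − 20·log₁₀(42.8/4.4) = 85 − 19.760 = 65.24 dB(A).

65 dB(A)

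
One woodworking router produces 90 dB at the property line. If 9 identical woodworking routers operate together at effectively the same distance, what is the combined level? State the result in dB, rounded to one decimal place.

With 9 equal, uncorrelated contributions the intensity is 9× that of one unit, giving a rise of 10·log₁₀ 9.
L_total = 90 + 10·log₁₀(9) = 90 + 9.542 = 99.54 dB.

99.5 dB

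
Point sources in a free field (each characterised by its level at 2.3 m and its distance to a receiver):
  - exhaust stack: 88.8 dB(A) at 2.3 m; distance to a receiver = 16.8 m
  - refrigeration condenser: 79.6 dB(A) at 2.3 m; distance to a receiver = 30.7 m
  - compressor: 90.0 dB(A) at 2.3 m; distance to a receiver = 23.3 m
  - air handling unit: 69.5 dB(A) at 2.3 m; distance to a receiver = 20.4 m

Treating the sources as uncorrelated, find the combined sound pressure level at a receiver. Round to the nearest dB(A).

74 dB(A)

Propagate each source to the receiver with L = L_ref − 20·log₁₀(r/r_ref), then add intensities.
exhaust stack: 88.8 − 20·log₁₀(16.8/2.3) = 88.8 − 17.27 = 71.53 dB(A).
refrigeration condenser: 79.6 − 20·log₁₀(30.7/2.3) = 79.6 − 22.51 = 57.09 dB(A).
compressor: 90.0 − 20·log₁₀(23.3/2.3) = 90.0 − 20.11 = 69.89 dB(A).
air handling unit: 69.5 − 20·log₁₀(20.4/2.3) = 69.5 − 18.96 = 50.54 dB(A).
Σ 10^(L/10) = 2.459e+07 → L_total = 10·log₁₀(2.459e+07) = 73.91 dB(A).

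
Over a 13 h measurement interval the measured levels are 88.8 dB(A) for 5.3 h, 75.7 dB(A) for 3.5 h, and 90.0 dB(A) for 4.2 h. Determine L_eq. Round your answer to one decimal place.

88.1 dB(A)

The energy average is taken in the linear domain: L_eq = 10·log₁₀[(Σ tᵢ·10^(Lᵢ/10))/T], T = 13 h.
Σ tᵢ·10^(Lᵢ/10) = 5.3·10^(88.8/10) + 3.5·10^(75.7/10) + 4.2·10^(90.0/10) = 8.350e+09.
L_eq = 10·log₁₀(8.350e+09/13) = 88.08 dB(A).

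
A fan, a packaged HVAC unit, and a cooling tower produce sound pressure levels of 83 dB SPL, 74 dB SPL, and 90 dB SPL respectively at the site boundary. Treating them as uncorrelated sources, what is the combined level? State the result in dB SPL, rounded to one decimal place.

90.9 dB SPL

For uncorrelated sources the intensities add, so convert each level to linear form, sum, and take 10·log₁₀ of the total.
Σ 10^(L/10) = 10^(83/10) + 10^(74/10) + 10^(90/10) = 1.225e+09.
L_total = 10·log₁₀(1.225e+09) = 90.88 dB SPL.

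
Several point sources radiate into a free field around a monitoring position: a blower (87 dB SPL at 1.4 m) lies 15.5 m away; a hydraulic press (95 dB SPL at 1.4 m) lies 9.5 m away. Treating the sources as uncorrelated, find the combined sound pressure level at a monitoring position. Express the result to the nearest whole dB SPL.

79 dB SPL

Propagate each source to the receiver with L = L_ref − 20·log₁₀(r/r_ref), then add intensities.
blower: 87 − 20·log₁₀(15.5/1.4) = 87 − 20.88 = 66.12 dB SPL.
hydraulic press: 95 − 20·log₁₀(9.5/1.4) = 95 − 16.63 = 78.37 dB SPL.
Σ 10^(L/10) = 7.277e+07 → L_total = 10·log₁₀(7.277e+07) = 78.62 dB SPL.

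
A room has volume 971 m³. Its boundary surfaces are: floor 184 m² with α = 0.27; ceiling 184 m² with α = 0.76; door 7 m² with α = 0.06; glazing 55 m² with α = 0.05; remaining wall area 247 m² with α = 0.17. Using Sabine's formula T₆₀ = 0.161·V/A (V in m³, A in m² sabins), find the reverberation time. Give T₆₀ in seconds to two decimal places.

0.67 s

Summing Sᵢαᵢ: 184·0.27 + 184·0.76 + 7·0.06 + 55·0.05 + 247·0.17 = 234.68 m².
T₆₀ = 0.161 × 971 / 234.68 = 0.666 s.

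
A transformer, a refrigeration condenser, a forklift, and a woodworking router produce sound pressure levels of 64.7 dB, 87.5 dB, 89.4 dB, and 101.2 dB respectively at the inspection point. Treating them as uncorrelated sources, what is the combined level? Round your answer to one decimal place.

101.6 dB

Incoherent sources combine by intensity addition: L_total = 10·log₁₀(Σ 10^(L_i/10)).
Σ 10^(L/10) = 10^(64.7/10) + 10^(87.5/10) + 10^(89.4/10) + 10^(101.2/10) = 1.462e+10.
L_total = 10·log₁₀(1.462e+10) = 101.65 dB.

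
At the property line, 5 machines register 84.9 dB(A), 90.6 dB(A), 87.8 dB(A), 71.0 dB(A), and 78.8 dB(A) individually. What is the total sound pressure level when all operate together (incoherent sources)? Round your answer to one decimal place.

For uncorrelated sources the intensities add, so convert each level to linear form, sum, and take 10·log₁₀ of the total.
Σ 10^(L/10) = 10^(84.9/10) + 10^(90.6/10) + 10^(87.8/10) + 10^(71.0/10) + 10^(78.8/10) = 2.148e+09.
L_total = 10·log₁₀(2.148e+09) = 93.32 dB(A).

93.3 dB(A)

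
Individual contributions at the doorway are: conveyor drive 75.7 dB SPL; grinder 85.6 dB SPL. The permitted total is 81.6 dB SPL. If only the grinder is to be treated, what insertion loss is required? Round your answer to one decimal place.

5.3 dB

Fixed contribution from the other source: Σ 10^(L/10) = 10^(75.7/10) = 3.715e+07 (75.70 dB SPL).
To meet 81.6 dB SPL overall, the treated grinder may contribute at most 10^(81.6/10) − 3.715e+07 = 1.074e+08, i.e. 80.31 dB SPL.
So the grinder must be reduced from 85.6 to 80.31 dB SPL: IL = 5.29 dB.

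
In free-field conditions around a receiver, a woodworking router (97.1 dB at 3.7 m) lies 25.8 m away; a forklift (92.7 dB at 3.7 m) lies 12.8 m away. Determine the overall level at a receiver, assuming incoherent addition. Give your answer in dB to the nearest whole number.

84 dB

Apply inverse-square spreading to bring every level to the receiver, then sum 10^(L/10).
woodworking router: 97.1 − 20·log₁₀(25.8/3.7) = 97.1 − 16.87 = 80.23 dB.
forklift: 92.7 − 20·log₁₀(12.8/3.7) = 92.7 − 10.78 = 81.92 dB.
Σ 10^(L/10) = 2.611e+08 → L_total = 10·log₁₀(2.611e+08) = 84.17 dB.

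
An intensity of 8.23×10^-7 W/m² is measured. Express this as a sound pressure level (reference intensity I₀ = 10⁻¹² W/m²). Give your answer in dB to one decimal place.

59.2 dB

Dividing by I₀ shifts the exponent by 12: I/I₀ = 8.23×10^5.
L = 10·(0.9154 + 5) = 59.15 dB.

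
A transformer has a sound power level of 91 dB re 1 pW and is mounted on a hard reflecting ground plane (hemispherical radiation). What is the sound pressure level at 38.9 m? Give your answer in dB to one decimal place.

51.2 dB

The power spreads over a hemisphere of area 2π·r², so L_p = L_w − 10·log₁₀(2π·r²).
2π·r² = 9508 m², 10·log₁₀ of that is 39.781 dB.
L_p = 91 − 39.781 = 51.22 dB.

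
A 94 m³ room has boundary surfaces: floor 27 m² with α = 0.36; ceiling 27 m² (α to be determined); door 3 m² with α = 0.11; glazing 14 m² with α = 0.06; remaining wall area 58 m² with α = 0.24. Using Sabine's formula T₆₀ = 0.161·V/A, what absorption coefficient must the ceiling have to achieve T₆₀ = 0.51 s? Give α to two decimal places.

0.18

A = 0.161·V/T₆₀ = 0.161·94/0.51 = 29.67 m² sabins.
Absorption from the other surfaces = 27·0.36 + 3·0.11 + 14·0.06 + 58·0.24 = 24.81 m², so the ceiling must supply 4.86 m² over 27 m².
α = 4.86/27 = 0.180.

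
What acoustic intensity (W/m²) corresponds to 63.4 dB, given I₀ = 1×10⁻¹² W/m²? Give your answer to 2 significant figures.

I = I₀·10^(L/10) = 10⁻¹² × 10^(63.4/10) = 10^(-5.660).

2.2e-06 W/m²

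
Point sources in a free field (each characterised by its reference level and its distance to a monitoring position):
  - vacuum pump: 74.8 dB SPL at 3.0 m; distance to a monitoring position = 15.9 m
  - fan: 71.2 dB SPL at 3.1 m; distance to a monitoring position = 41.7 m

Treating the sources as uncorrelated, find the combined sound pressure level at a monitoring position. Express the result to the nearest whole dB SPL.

61 dB SPL

Apply inverse-square spreading to bring every level to the receiver, then sum 10^(L/10).
vacuum pump: 74.8 − 20·log₁₀(15.9/3.0) = 74.8 − 14.49 = 60.31 dB SPL.
fan: 71.2 − 20·log₁₀(41.7/3.1) = 71.2 − 22.58 = 48.62 dB SPL.
Σ 10^(L/10) = 1.148e+06 → L_total = 10·log₁₀(1.148e+06) = 60.60 dB SPL.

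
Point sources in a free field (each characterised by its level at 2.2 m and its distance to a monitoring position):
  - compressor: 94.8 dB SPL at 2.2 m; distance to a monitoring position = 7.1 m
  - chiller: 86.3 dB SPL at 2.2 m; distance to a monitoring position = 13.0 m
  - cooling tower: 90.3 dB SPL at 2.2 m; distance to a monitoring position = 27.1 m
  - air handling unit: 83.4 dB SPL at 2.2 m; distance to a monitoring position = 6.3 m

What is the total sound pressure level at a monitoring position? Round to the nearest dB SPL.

85 dB SPL

Propagate each source to the receiver with L = L_ref − 20·log₁₀(r/r_ref), then add intensities.
compressor: 94.8 − 20·log₁₀(7.1/2.2) = 94.8 − 10.18 = 84.62 dB SPL.
chiller: 86.3 − 20·log₁₀(13.0/2.2) = 86.3 − 15.43 = 70.87 dB SPL.
cooling tower: 90.3 − 20·log₁₀(27.1/2.2) = 90.3 − 21.81 = 68.49 dB SPL.
air handling unit: 83.4 − 20·log₁₀(6.3/2.2) = 83.4 − 9.14 = 74.26 dB SPL.
Σ 10^(L/10) = 3.359e+08 → L_total = 10·log₁₀(3.359e+08) = 85.26 dB SPL.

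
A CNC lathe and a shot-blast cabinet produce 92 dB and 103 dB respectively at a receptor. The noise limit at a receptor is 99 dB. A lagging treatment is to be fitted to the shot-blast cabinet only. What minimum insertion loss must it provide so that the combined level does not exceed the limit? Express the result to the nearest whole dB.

The untreated sources together contribute 10^(92/10) = 1.585e+09, i.e. 92.00 dB.
The limit corresponds to 10^(99/10) = 7.943e+09; subtracting the fixed part leaves 6.358e+09 for the shot-blast cabinet, i.e. 98.03 dB.
Required insertion loss = 103 − 98.03 = 4.97 dB.

5 dB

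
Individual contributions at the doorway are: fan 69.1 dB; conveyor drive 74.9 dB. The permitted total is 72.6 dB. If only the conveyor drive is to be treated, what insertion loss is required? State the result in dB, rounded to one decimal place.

4.9 dB

Fixed contribution from the other source: Σ 10^(L/10) = 10^(69.1/10) = 8.128e+06 (69.10 dB).
To meet 72.6 dB overall, the treated conveyor drive may contribute at most 10^(72.6/10) − 8.128e+06 = 1.007e+07, i.e. 70.03 dB.
Required insertion loss = 74.9 − 70.03 = 4.87 dB.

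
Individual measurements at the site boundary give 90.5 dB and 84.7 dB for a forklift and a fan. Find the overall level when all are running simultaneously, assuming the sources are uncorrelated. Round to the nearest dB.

Incoherent sources combine by intensity addition: L_total = 10·log₁₀(Σ 10^(L_i/10)).
Σ 10^(L/10) = 10^(90.5/10) + 10^(84.7/10) = 1.417e+09.
L_total = 10·log₁₀(1.417e+09) = 91.51 dB.

92 dB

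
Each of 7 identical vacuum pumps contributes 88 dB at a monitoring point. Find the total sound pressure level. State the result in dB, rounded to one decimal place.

96.5 dB

N identical incoherent sources raise the level by 10·log₁₀ N.
L_total = 88 + 10·log₁₀(7) = 88 + 8.451 = 96.45 dB.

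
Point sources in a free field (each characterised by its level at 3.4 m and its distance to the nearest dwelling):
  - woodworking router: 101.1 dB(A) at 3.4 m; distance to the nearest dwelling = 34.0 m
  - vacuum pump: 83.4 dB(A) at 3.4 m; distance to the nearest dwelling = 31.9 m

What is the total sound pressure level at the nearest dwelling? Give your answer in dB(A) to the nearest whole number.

First find each source's level at the receiver (point-source: −20·log₁₀(r/r_ref)), then combine on an intensity basis.
woodworking router: 101.1 − 20·log₁₀(34.0/3.4) = 101.1 − 20.00 = 81.10 dB(A).
vacuum pump: 83.4 − 20·log₁₀(31.9/3.4) = 83.4 − 19.45 = 63.95 dB(A).
Σ 10^(L/10) = 1.313e+08 → L_total = 10·log₁₀(1.313e+08) = 81.18 dB(A).

81 dB(A)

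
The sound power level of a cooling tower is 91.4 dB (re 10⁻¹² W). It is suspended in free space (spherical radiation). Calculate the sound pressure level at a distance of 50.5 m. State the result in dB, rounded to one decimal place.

The power spreads over a sphere of area 4π·r², so L_p = L_w − 10·log₁₀(4π·r²).
4π·r² = 3.205e+04 m², 10·log₁₀ of that is 45.058 dB.
L_p = 91.4 − 45.058 = 46.34 dB.

46.3 dB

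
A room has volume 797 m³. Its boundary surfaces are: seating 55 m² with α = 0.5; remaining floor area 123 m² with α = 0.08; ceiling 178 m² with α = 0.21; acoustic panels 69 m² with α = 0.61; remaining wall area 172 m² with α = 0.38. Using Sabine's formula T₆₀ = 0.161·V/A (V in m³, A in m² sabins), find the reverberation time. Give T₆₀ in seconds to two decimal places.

A = Σ Sᵢαᵢ = 55·0.5 + 123·0.08 + 178·0.21 + 69·0.61 + 172·0.38 = 182.17 m².
T₆₀ = 0.161·V/A = 0.161·797/182.17 = 0.704 s.

0.70 s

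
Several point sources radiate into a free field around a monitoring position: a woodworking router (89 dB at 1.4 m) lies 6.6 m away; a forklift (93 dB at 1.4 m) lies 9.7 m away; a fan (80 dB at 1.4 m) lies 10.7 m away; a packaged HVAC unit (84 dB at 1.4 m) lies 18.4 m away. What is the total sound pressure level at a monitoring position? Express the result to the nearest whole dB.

Apply inverse-square spreading to bring every level to the receiver, then sum 10^(L/10).
woodworking router: 89 − 20·log₁₀(6.6/1.4) = 89 − 13.47 = 75.53 dB.
forklift: 93 − 20·log₁₀(9.7/1.4) = 93 − 16.81 = 76.19 dB.
fan: 80 − 20·log₁₀(10.7/1.4) = 80 − 17.67 = 62.33 dB.
packaged HVAC unit: 84 − 20·log₁₀(18.4/1.4) = 84 − 22.37 = 61.63 dB.
Σ 10^(L/10) = 8.047e+07 → L_total = 10·log₁₀(8.047e+07) = 79.06 dB.

79 dB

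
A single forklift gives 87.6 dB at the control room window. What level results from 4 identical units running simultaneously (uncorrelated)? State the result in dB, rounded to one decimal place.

N identical incoherent sources raise the level by 10·log₁₀ N.
L_total = 87.6 + 10·log₁₀(4) = 87.6 + 6.021 = 93.62 dB.

93.6 dB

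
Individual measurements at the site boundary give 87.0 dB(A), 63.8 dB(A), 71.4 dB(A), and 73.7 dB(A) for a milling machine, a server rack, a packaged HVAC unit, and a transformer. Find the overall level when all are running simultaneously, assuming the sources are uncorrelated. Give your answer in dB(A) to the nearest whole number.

Incoherent sources combine by intensity addition: L_total = 10·log₁₀(Σ 10^(L_i/10)).
Σ 10^(L/10) = 10^(87.0/10) + 10^(63.8/10) + 10^(71.4/10) + 10^(73.7/10) = 5.408e+08.
L_total = 10·log₁₀(5.408e+08) = 87.33 dB(A).

87 dB(A)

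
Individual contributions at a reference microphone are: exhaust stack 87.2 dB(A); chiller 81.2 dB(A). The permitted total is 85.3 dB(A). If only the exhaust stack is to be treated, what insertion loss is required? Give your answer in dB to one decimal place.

4.0 dB

The untreated sources together contribute 10^(81.2/10) = 1.318e+08, i.e. 81.20 dB(A).
The limit corresponds to 10^(85.3/10) = 3.388e+08; subtracting the fixed part leaves 2.070e+08 for the exhaust stack, i.e. 83.16 dB(A).
So the exhaust stack must be reduced from 87.2 to 83.16 dB(A): IL = 4.04 dB.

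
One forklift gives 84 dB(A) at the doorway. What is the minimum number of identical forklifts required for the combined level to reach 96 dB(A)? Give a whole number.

16

The shortfall is 96 − 84 = 12.0 dB, and N units add 10·log₁₀ N, so need 10·log₁₀ N ≥ 12.0.
N ≥ 10^(12.0/10) = 15.849, so N = 16.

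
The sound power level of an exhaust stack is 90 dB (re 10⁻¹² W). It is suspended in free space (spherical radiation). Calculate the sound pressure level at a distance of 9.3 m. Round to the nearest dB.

The power spreads over a sphere of area 4π·r², so L_p = L_w − 10·log₁₀(4π·r²).
4π·r² = 1087 m², 10·log₁₀ of that is 30.362 dB.
L_p = 90 − 30.362 = 59.64 dB.

60 dB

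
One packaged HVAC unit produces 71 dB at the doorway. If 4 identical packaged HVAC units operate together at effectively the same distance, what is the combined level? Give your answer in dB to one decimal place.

N identical incoherent sources raise the level by 10·log₁₀ N.
L_total = 71 + 10·log₁₀(4) = 71 + 6.021 = 77.02 dB.

77.0 dB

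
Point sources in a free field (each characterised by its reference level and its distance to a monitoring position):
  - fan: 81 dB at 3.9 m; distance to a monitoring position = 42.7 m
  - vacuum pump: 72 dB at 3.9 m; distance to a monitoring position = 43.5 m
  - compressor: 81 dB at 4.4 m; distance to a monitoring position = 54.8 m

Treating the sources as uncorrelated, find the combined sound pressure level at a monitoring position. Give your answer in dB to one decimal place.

First find each source's level at the receiver (point-source: −20·log₁₀(r/r_ref)), then combine on an intensity basis.
fan: 81 − 20·log₁₀(42.7/3.9) = 81 − 20.79 = 60.21 dB.
vacuum pump: 72 − 20·log₁₀(43.5/3.9) = 72 − 20.95 = 51.05 dB.
compressor: 81 − 20·log₁₀(54.8/4.4) = 81 − 21.91 = 59.09 dB.
Σ 10^(L/10) = 1.989e+06 → L_total = 10·log₁₀(1.989e+06) = 62.99 dB.

63.0 dB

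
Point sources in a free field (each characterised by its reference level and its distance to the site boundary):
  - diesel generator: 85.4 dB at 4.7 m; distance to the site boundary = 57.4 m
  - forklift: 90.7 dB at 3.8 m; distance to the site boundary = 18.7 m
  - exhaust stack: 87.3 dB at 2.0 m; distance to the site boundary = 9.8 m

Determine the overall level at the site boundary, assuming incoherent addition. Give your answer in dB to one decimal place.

Propagate each source to the receiver with L = L_ref − 20·log₁₀(r/r_ref), then add intensities.
diesel generator: 85.4 − 20·log₁₀(57.4/4.7) = 85.4 − 21.74 = 63.66 dB.
forklift: 90.7 − 20·log₁₀(18.7/3.8) = 90.7 − 13.84 = 76.86 dB.
exhaust stack: 87.3 − 20·log₁₀(9.8/2.0) = 87.3 − 13.80 = 73.50 dB.
Σ 10^(L/10) = 7.321e+07 → L_total = 10·log₁₀(7.321e+07) = 78.65 dB.

78.6 dB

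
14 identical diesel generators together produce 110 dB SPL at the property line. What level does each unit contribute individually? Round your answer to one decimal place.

For N identical incoherent sources L_total = L₁ + 10·log₁₀ N, so L₁ = 110 − 10·log₁₀(14) = 110 − 11.461.

98.5 dB SPL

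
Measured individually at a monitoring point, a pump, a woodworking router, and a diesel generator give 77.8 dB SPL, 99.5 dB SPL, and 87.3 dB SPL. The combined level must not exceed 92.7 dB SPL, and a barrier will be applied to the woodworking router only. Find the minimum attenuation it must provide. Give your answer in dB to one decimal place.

8.5 dB

Fixed contribution from the other sources: Σ 10^(L/10) = 10^(77.8/10) + 10^(87.3/10) = 5.973e+08 (87.76 dB SPL).
The limit corresponds to 10^(92.7/10) = 1.862e+09; subtracting the fixed part leaves 1.265e+09 for the woodworking router, i.e. 91.02 dB SPL.
So the woodworking router must be reduced from 99.5 to 91.02 dB SPL: IL = 8.48 dB.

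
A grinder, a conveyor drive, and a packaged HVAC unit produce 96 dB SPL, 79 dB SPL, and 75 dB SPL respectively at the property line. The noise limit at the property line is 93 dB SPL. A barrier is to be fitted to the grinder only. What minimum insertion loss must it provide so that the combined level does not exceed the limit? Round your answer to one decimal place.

The untreated sources together contribute 10^(79/10) + 10^(75/10) = 1.111e+08, i.e. 80.46 dB SPL.
To meet 93 dB SPL overall, the treated grinder may contribute at most 10^(93/10) − 1.111e+08 = 1.884e+09, i.e. 92.75 dB SPL.
Required insertion loss = 96 − 92.75 = 3.25 dB.

3.2 dB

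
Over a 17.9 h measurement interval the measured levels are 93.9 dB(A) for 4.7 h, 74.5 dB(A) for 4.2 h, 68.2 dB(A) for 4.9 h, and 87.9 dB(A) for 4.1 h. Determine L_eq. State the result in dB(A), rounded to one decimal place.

The energy average is taken in the linear domain: L_eq = 10·log₁₀[(Σ tᵢ·10^(Lᵢ/10))/T], T = 17.9 h.
Σ tᵢ·10^(Lᵢ/10) = 4.7·10^(93.9/10) + 4.2·10^(74.5/10) + 4.9·10^(68.2/10) + 4.1·10^(87.9/10) = 1.422e+10.
L_eq = 10·log₁₀(1.422e+10/17.9) = 89.00 dB(A).

89.0 dB(A)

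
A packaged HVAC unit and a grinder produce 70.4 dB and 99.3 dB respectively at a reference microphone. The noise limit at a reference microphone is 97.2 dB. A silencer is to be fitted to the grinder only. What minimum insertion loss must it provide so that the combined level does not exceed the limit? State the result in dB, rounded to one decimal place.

The untreated sources together contribute 10^(70.4/10) = 1.096e+07, i.e. 70.40 dB.
To meet 97.2 dB overall, the treated grinder may contribute at most 10^(97.2/10) − 1.096e+07 = 5.237e+09, i.e. 97.19 dB.
So the grinder must be reduced from 99.3 to 97.19 dB: IL = 2.11 dB.

2.1 dB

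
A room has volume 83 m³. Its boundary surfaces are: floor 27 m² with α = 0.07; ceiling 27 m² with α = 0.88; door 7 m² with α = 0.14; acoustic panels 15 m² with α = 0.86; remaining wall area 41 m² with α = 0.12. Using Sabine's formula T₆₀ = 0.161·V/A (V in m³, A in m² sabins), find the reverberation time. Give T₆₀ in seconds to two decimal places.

0.30 s

Total absorption A = 27·0.07 + 27·0.88 + 7·0.14 + 15·0.86 + 41·0.12 = 44.45 m² sabins.
T₆₀ = 0.161·V/A = 0.161·83/44.45 = 0.301 s.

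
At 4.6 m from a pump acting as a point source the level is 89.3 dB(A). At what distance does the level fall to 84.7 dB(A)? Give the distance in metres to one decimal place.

Point-source spreading drops the level by 20·log₁₀(r₂/r₁); inverting, r₂/r₁ = 10^(ΔL/20).
r₂ = 4.6·10^((89.3−84.7)/20) = 4.6·10^(4.6/20) = 7.81 m.

7.8 m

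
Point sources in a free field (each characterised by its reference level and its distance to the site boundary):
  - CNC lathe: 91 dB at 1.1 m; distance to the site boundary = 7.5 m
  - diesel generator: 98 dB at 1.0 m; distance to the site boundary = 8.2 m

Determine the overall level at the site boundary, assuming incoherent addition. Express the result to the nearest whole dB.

81 dB

Propagate each source to the receiver with L = L_ref − 20·log₁₀(r/r_ref), then add intensities.
CNC lathe: 91 − 20·log₁₀(7.5/1.1) = 91 − 16.67 = 74.33 dB.
diesel generator: 98 − 20·log₁₀(8.2/1.0) = 98 − 18.28 = 79.72 dB.
Σ 10^(L/10) = 1.209e+08 → L_total = 10·log₁₀(1.209e+08) = 80.82 dB.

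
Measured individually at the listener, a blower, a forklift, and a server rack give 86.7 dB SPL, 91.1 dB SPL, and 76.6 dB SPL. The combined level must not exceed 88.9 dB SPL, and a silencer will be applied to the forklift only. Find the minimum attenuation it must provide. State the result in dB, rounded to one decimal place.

The untreated sources together contribute 10^(86.7/10) + 10^(76.6/10) = 5.134e+08, i.e. 87.10 dB SPL.
The limit corresponds to 10^(88.9/10) = 7.762e+08; subtracting the fixed part leaves 2.628e+08 for the forklift, i.e. 84.20 dB SPL.
Required insertion loss = 91.1 − 84.20 = 6.90 dB.

6.9 dB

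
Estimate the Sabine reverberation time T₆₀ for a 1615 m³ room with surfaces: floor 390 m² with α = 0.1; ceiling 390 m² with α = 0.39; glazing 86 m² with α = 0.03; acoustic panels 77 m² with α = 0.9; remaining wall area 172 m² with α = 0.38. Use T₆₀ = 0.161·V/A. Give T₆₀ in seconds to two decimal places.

0.79 s

Total absorption A = 390·0.1 + 390·0.39 + 86·0.03 + 77·0.9 + 172·0.38 = 328.34 m² sabins.
T₆₀ = 0.161·V/A = 0.161·1615/328.34 = 0.792 s.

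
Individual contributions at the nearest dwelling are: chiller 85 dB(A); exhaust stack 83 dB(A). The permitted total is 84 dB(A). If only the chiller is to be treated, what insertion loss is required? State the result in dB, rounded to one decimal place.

7.9 dB

The untreated sources together contribute 10^(83/10) = 1.995e+08, i.e. 83.00 dB(A).
The limit corresponds to 10^(84/10) = 2.512e+08; subtracting the fixed part leaves 5.166e+07 for the chiller, i.e. 77.13 dB(A).
So the chiller must be reduced from 85 to 77.13 dB(A): IL = 7.87 dB.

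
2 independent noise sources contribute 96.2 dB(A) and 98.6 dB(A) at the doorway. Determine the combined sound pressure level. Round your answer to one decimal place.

100.6 dB(A)

For uncorrelated sources the intensities add, so convert each level to linear form, sum, and take 10·log₁₀ of the total.
Σ 10^(L/10) = 10^(96.2/10) + 10^(98.6/10) = 1.141e+10.
L_total = 10·log₁₀(1.141e+10) = 100.57 dB(A).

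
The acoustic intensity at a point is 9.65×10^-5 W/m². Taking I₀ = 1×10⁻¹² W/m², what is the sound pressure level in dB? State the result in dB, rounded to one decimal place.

79.8 dB

Dividing by I₀ shifts the exponent by 12: I/I₀ = 9.65×10^7.
L = 10·(0.9845 + 7) = 79.85 dB.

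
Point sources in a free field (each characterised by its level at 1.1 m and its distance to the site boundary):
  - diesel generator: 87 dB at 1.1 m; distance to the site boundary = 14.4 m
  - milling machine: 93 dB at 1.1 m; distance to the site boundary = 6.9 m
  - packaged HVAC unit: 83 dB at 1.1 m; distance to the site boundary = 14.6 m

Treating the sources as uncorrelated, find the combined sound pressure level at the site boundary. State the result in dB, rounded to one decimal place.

77.4 dB

Apply inverse-square spreading to bring every level to the receiver, then sum 10^(L/10).
diesel generator: 87 − 20·log₁₀(14.4/1.1) = 87 − 22.34 = 64.66 dB.
milling machine: 93 − 20·log₁₀(6.9/1.1) = 93 − 15.95 = 77.05 dB.
packaged HVAC unit: 83 − 20·log₁₀(14.6/1.1) = 83 − 22.46 = 60.54 dB.
Σ 10^(L/10) = 5.477e+07 → L_total = 10·log₁₀(5.477e+07) = 77.39 dB.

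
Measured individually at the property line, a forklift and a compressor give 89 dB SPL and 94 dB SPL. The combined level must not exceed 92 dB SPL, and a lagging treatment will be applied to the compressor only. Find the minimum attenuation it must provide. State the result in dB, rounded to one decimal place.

The untreated sources together contribute 10^(89/10) = 7.943e+08, i.e. 89.00 dB SPL.
The limit corresponds to 10^(92/10) = 1.585e+09; subtracting the fixed part leaves 7.906e+08 for the compressor, i.e. 88.98 dB SPL.
Required insertion loss = 94 − 88.98 = 5.02 dB.

5.0 dB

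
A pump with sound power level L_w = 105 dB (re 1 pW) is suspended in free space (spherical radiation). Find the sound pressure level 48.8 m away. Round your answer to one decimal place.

60.2 dB

Free-field spherical radiation: L_p = L_w − 10·log₁₀(4π·r²), r = 48.8 m.
4π·r² = 2.993e+04 m², 10·log₁₀ of that is 44.760 dB.
L_p = 105 − 44.760 = 60.24 dB.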